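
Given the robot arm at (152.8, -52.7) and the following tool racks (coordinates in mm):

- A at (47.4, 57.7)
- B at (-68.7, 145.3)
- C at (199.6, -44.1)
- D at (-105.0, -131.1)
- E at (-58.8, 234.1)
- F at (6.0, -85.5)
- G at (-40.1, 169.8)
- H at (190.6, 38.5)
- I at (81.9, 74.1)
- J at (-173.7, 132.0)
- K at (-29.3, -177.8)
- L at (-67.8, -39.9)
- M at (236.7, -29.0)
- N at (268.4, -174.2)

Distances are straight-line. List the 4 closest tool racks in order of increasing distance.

C, M, H, I

Distances from (152.8, -52.7):
A: √((-105.4)² + (110.4)²) = √(11109.160 + 12188.160) = 152.6 mm
B: √((-221.5)² + (198.0)²) = √(49062.250 + 39204.000) = 297.1 mm
C: √((46.8)² + (8.6)²) = √(2190.240 + 73.960) = 47.6 mm
D: √((-257.8)² + (-78.4)²) = √(66460.840 + 6146.560) = 269.5 mm
E: √((-211.6)² + (286.8)²) = √(44774.560 + 82254.240) = 356.4 mm
F: √((-146.8)² + (-32.8)²) = √(21550.240 + 1075.840) = 150.4 mm
G: √((-192.9)² + (222.5)²) = √(37210.410 + 49506.250) = 294.5 mm
H: √((37.8)² + (91.2)²) = √(1428.840 + 8317.440) = 98.7 mm
I: √((-70.9)² + (126.8)²) = √(5026.810 + 16078.240) = 145.3 mm
J: √((-326.5)² + (184.7)²) = √(106602.250 + 34114.090) = 375.1 mm
K: √((-182.1)² + (-125.1)²) = √(33160.410 + 15650.010) = 220.9 mm
L: √((-220.6)² + (12.8)²) = √(48664.360 + 163.840) = 221.0 mm
M: √((83.9)² + (23.7)²) = √(7039.210 + 561.690) = 87.2 mm
N: √((115.6)² + (-121.5)²) = √(13363.360 + 14762.250) = 167.7 mm
Sorted: C (47.6 mm) < M (87.2 mm) < H (98.7 mm) < I (145.3 mm) < F (150.4 mm) < A (152.6 mm) < …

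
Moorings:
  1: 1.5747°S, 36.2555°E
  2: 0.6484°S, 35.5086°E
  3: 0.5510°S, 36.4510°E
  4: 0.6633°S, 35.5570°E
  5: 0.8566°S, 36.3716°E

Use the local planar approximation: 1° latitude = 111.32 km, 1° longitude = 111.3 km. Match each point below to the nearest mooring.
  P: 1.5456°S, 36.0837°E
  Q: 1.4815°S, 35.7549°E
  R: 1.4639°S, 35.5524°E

P at 1.5456°S, 36.0837°E:
  1: 19.3938 km
  2: 118.6271 km
  3: 118.0249 km
  4: 114.3819 km
  5: 83.1239 km
  → nearest: 1 (19.3938 km)
Q at 1.4815°S, 35.7549°E:
  1: 56.6745 km
  2: 96.7074 km
  3: 129.3523 km
  4: 93.7075 km
  5: 97.7262 km
  → nearest: 1 (56.6745 km)
R at 1.4639°S, 35.5524°E:
  1: 79.2211 km
  2: 90.9123 km
  3: 142.5843 km
  4: 89.1243 km
  5: 113.5061 km
  → nearest: 1 (79.2211 km)

P→1; Q→1; R→1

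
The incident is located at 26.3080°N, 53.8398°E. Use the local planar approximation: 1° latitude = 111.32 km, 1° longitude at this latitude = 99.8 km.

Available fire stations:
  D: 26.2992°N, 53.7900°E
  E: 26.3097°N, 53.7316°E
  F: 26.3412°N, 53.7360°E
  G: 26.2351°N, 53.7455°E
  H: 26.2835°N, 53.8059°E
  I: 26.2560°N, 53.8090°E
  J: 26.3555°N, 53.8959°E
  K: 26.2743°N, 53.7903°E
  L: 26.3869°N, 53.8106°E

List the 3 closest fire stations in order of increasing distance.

H, D, K

Distances from 26.3080°N, 53.8398°E:
D: 5.0657 km
E: 10.8000 km
F: 10.9988 km
G: 12.4268 km
H: 4.3456 km
I: 6.5541 km
J: 7.7010 km
K: 6.2031 km
L: 9.2540 km
Sorted: H (4.3456 km) < D (5.0657 km) < K (6.2031 km) < I (6.5541 km) < J (7.7010 km) < …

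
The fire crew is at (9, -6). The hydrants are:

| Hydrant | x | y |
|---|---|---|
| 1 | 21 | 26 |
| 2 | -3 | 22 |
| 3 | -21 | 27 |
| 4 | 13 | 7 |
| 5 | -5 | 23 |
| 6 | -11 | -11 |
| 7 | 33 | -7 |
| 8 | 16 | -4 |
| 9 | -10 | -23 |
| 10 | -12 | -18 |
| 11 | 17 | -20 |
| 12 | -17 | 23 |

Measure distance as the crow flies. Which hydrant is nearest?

Distances from (9, -6):
1: √((12)² + (32)²) = √(144.000 + 1024.000) = 34.2
2: √((-12)² + (28)²) = √(144.000 + 784.000) = 30.5
3: √((-30)² + (33)²) = √(900.000 + 1089.000) = 44.6
4: √((4)² + (13)²) = √(16.000 + 169.000) = 13.6
5: √((-14)² + (29)²) = √(196.000 + 841.000) = 32.2
6: √((-20)² + (-5)²) = √(400.000 + 25.000) = 20.6
7: √((24)² + (-1)²) = √(576.000 + 1.000) = 24.0
8: √((7)² + (2)²) = √(49.000 + 4.000) = 7.3
9: √((-19)² + (-17)²) = √(361.000 + 289.000) = 25.5
10: √((-21)² + (-12)²) = √(441.000 + 144.000) = 24.2
11: √((8)² + (-14)²) = √(64.000 + 196.000) = 16.1
12: √((-26)² + (29)²) = √(676.000 + 841.000) = 38.9
Minimum: 8 at 7.3.

8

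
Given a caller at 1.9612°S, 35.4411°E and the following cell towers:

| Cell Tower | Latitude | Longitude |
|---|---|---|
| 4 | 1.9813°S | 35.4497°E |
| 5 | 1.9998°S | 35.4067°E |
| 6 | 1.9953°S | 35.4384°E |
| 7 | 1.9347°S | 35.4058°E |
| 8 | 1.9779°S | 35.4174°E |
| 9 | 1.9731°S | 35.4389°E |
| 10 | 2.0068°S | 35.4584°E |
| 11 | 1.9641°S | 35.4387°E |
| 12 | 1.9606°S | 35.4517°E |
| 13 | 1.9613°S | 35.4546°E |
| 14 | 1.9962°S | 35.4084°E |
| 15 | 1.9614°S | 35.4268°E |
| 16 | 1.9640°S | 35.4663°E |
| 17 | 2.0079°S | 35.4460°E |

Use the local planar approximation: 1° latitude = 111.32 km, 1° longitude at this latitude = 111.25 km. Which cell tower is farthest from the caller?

Distances from 1.9612°S, 35.4411°E:
4: √((-0.0201·111.32)² + (0.0086·111.25)²) = √(5.006549 + 0.915371) = 2.4335 km
5: √((-0.0386·111.32)² + (-0.0344·111.25)²) = √(18.463796 + 14.645929) = 5.7541 km
6: √((-0.0341·111.32)² + (-0.0027·111.25)²) = √(14.409707 + 0.090225) = 3.8079 km
7: √((0.0265·111.32)² + (-0.0353·111.25)²) = √(8.702382 + 15.422311) = 4.9117 km
8: √((-0.0167·111.32)² + (-0.0237·111.25)²) = √(3.456045 + 6.951791) = 3.2261 km
9: √((-0.0119·111.32)² + (-0.0022·111.25)²) = √(1.754851 + 0.059903) = 1.3471 km
10: √((-0.0456·111.32)² + (0.0173·111.25)²) = √(25.767725 + 3.704181) = 5.4288 km
11: √((-0.0029·111.32)² + (-0.0024·111.25)²) = √(0.104218 + 0.071289) = 0.4189 km
12: √((0.0006·111.32)² + (0.0106·111.25)²) = √(0.004461 + 1.390631) = 1.1811 km
13: √((-0.0001·111.32)² + (0.0135·111.25)²) = √(0.000124 + 2.255629) = 1.5019 km
14: √((-0.0350·111.32)² + (-0.0327·111.25)²) = √(15.180374 + 13.234135) = 5.3305 km
15: √((-0.0002·111.32)² + (-0.0143·111.25)²) = √(0.000496 + 2.530883) = 1.5910 km
16: √((-0.0028·111.32)² + (0.0252·111.25)²) = √(0.097154 + 7.859612) = 2.8208 km
17: √((-0.0467·111.32)² + (0.0049·111.25)²) = √(27.025899 + 0.297161) = 5.2271 km
Maximum: 5 at 5.7541 km.

5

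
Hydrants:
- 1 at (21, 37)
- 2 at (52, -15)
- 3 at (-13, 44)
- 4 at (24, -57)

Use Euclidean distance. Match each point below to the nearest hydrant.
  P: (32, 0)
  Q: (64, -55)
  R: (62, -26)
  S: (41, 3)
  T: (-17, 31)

P→2; Q→4; R→2; S→2; T→3

P at (32, 0):
  1: √((-11)² + (37)²) = √(121.000 + 1369.000) = 38.6
  2: √((20)² + (-15)²) = √(400.000 + 225.000) = 25.0
  3: √((-45)² + (44)²) = √(2025.000 + 1936.000) = 62.9
  4: √((-8)² + (-57)²) = √(64.000 + 3249.000) = 57.6
  → nearest: 2 (25.0)
Q at (64, -55):
  1: √((-43)² + (92)²) = √(1849.000 + 8464.000) = 101.6
  2: √((-12)² + (40)²) = √(144.000 + 1600.000) = 41.8
  3: √((-77)² + (99)²) = √(5929.000 + 9801.000) = 125.4
  4: √((-40)² + (-2)²) = √(1600.000 + 4.000) = 40.0
  → nearest: 4 (40.0)
R at (62, -26):
  1: √((-41)² + (63)²) = √(1681.000 + 3969.000) = 75.2
  2: √((-10)² + (11)²) = √(100.000 + 121.000) = 14.9
  3: √((-75)² + (70)²) = √(5625.000 + 4900.000) = 102.6
  4: √((-38)² + (-31)²) = √(1444.000 + 961.000) = 49.0
  → nearest: 2 (14.9)
S at (41, 3):
  1: √((-20)² + (34)²) = √(400.000 + 1156.000) = 39.4
  2: √((11)² + (-18)²) = √(121.000 + 324.000) = 21.1
  3: √((-54)² + (41)²) = √(2916.000 + 1681.000) = 67.8
  4: √((-17)² + (-60)²) = √(289.000 + 3600.000) = 62.4
  → nearest: 2 (21.1)
T at (-17, 31):
  1: √((38)² + (6)²) = √(1444.000 + 36.000) = 38.5
  2: √((69)² + (-46)²) = √(4761.000 + 2116.000) = 82.9
  3: √((4)² + (13)²) = √(16.000 + 169.000) = 13.6
  4: √((41)² + (-88)²) = √(1681.000 + 7744.000) = 97.1
  → nearest: 3 (13.6)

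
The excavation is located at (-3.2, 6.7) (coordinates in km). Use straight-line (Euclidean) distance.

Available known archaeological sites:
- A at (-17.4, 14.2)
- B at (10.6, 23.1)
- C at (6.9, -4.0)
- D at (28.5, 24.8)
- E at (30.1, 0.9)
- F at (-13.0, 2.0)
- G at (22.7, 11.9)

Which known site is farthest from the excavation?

D

Distances from (-3.2, 6.7):
A: 16.1 km
B: 21.4 km
C: 14.7 km
D: 36.5 km
E: 33.8 km
F: 10.9 km
G: 26.4 km
Maximum: D at 36.5 km.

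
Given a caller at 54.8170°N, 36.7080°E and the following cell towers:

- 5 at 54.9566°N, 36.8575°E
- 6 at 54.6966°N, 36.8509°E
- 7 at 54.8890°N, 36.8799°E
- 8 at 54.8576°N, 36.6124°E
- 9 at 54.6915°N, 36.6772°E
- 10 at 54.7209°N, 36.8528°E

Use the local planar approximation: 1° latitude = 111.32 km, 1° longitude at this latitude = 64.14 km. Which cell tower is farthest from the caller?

5

Distances from 54.8170°N, 36.7080°E:
5: 18.2605 km
6: 16.2372 km
7: 13.6311 km
8: 7.6174 km
9: 14.1096 km
10: 14.1669 km
Maximum: 5 at 18.2605 km.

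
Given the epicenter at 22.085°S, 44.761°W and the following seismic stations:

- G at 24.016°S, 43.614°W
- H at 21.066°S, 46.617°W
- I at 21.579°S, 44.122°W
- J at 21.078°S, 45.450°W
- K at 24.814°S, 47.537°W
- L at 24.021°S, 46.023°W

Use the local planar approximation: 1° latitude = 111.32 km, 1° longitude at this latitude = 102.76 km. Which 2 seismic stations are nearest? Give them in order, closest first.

I, J

Distances from 22.085°S, 44.761°W:
G: 245.152 km
H: 221.907 km
I: 86.513 km
J: 132.586 km
K: 416.730 km
L: 251.525 km
Sorted: I (86.513 km) < J (132.586 km) < H (221.907 km) < G (245.152 km) < …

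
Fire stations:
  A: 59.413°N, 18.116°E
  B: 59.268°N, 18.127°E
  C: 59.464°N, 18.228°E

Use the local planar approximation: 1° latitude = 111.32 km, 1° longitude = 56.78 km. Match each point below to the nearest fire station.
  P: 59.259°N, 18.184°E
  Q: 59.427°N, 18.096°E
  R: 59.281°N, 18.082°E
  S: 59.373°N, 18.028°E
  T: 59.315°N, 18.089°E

P at 59.259°N, 18.184°E:
  A: 17.573 km
  B: 3.388 km
  C: 22.957 km
  → nearest: B (3.388 km)
Q at 59.427°N, 18.096°E:
  A: 1.928 km
  B: 17.787 km
  C: 8.552 km
  → nearest: A (1.928 km)
R at 59.281°N, 18.082°E:
  A: 14.821 km
  B: 2.936 km
  C: 21.994 km
  → nearest: B (2.936 km)
S at 59.373°N, 18.028°E:
  A: 6.693 km
  B: 12.970 km
  C: 15.218 km
  → nearest: A (6.693 km)
T at 59.315°N, 18.089°E:
  A: 11.017 km
  B: 5.659 km
  C: 18.369 km
  → nearest: B (5.659 km)

P→B; Q→A; R→B; S→A; T→B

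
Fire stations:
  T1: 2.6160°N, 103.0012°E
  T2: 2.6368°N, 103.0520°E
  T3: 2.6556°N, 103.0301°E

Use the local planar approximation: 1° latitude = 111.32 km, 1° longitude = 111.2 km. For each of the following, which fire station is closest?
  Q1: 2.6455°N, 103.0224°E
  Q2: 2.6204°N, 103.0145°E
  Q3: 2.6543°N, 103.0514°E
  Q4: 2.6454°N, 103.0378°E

Q1→T3; Q2→T1; Q3→T2; Q4→T3

Q1 at 2.6455°N, 103.0224°E:
  T1: √((-0.0295·111.32)² + (-0.0212·111.2)²) = √(10.784262 + 5.557523) = 4.0425 km
  T2: √((-0.0087·111.32)² + (0.0296·111.2)²) = √(0.937961 + 10.834104) = 3.4310 km
  T3: √((0.0101·111.32)² + (0.0077·111.2)²) = √(1.264122 + 0.733147) = 1.4132 km
  → nearest: T3 (1.4132 km)
Q2 at 2.6204°N, 103.0145°E:
  T1: √((-0.0044·111.32)² + (-0.0133·111.2)²) = √(0.239912 + 2.187323) = 1.5580 km
  T2: √((0.0164·111.32)² + (0.0375·111.2)²) = √(3.332991 + 17.388900) = 4.5521 km
  T3: √((0.0352·111.32)² + (0.0156·111.2)²) = √(15.354360 + 3.009253) = 4.2853 km
  → nearest: T1 (1.5580 km)
Q3 at 2.6543°N, 103.0514°E:
  T1: √((-0.0383·111.32)² + (-0.0502·111.2)²) = √(18.177910 + 31.161403) = 7.0242 km
  T2: √((-0.0175·111.32)² + (0.0006·111.2)²) = √(3.795094 + 0.004452) = 1.9492 km
  T3: √((0.0013·111.32)² + (-0.0213·111.2)²) = √(0.020943 + 5.610076) = 2.3730 km
  → nearest: T2 (1.9492 km)
Q4 at 2.6454°N, 103.0378°E:
  T1: √((-0.0294·111.32)² + (-0.0366·111.2)²) = √(10.711272 + 16.564249) = 5.2226 km
  T2: √((-0.0086·111.32)² + (0.0142·111.2)²) = √(0.916523 + 2.493367) = 1.8466 km
  T3: √((0.0102·111.32)² + (-0.0077·111.2)²) = √(1.289278 + 0.733147) = 1.4221 km
  → nearest: T3 (1.4221 km)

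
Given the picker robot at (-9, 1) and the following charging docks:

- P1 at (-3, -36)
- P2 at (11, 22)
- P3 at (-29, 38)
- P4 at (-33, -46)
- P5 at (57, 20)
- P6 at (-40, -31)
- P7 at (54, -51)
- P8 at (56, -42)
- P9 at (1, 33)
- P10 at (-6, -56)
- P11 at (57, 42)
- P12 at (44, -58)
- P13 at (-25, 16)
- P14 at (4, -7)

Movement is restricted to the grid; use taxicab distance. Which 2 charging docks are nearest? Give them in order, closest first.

Distances from (-9, 1):
P1: |6| + |-37| = 6 + 37 = 43
P2: |20| + |21| = 20 + 21 = 41
P3: |-20| + |37| = 20 + 37 = 57
P4: |-24| + |-47| = 24 + 47 = 71
P5: |66| + |19| = 66 + 19 = 85
P6: |-31| + |-32| = 31 + 32 = 63
P7: |63| + |-52| = 63 + 52 = 115
P8: |65| + |-43| = 65 + 43 = 108
P9: |10| + |32| = 10 + 32 = 42
P10: |3| + |-57| = 3 + 57 = 60
P11: |66| + |41| = 66 + 41 = 107
P12: |53| + |-59| = 53 + 59 = 112
P13: |-16| + |15| = 16 + 15 = 31
P14: |13| + |-8| = 13 + 8 = 21
Sorted: P14 (21) < P13 (31) < P2 (41) < P9 (42) < …

P14, P13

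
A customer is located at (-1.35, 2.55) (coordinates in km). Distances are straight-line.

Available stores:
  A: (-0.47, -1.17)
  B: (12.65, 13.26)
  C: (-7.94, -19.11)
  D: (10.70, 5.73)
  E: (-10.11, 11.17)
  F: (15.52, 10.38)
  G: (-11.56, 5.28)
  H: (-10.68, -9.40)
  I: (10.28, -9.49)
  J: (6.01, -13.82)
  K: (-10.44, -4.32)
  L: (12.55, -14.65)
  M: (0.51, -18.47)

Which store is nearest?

Distances from (-1.35, 2.55):
A: √((0.88)² + (-3.72)²) = √(0.7744 + 13.8384) = 3.82 km
B: √((14.00)² + (10.71)²) = √(196.0000 + 114.7041) = 17.63 km
C: √((-6.59)² + (-21.66)²) = √(43.4281 + 469.1556) = 22.64 km
D: √((12.05)² + (3.18)²) = √(145.2025 + 10.1124) = 12.46 km
E: √((-8.76)² + (8.62)²) = √(76.7376 + 74.3044) = 12.29 km
F: √((16.87)² + (7.83)²) = √(284.5969 + 61.3089) = 18.60 km
G: √((-10.21)² + (2.73)²) = √(104.2441 + 7.4529) = 10.57 km
H: √((-9.33)² + (-11.95)²) = √(87.0489 + 142.8025) = 15.16 km
I: √((11.63)² + (-12.04)²) = √(135.2569 + 144.9616) = 16.74 km
J: √((7.36)² + (-16.37)²) = √(54.1696 + 267.9769) = 17.95 km
K: √((-9.09)² + (-6.87)²) = √(82.6281 + 47.1969) = 11.39 km
L: √((13.90)² + (-17.20)²) = √(193.2100 + 295.8400) = 22.11 km
M: √((1.86)² + (-21.02)²) = √(3.4596 + 441.8404) = 21.10 km
Minimum: A at 3.82 km.

A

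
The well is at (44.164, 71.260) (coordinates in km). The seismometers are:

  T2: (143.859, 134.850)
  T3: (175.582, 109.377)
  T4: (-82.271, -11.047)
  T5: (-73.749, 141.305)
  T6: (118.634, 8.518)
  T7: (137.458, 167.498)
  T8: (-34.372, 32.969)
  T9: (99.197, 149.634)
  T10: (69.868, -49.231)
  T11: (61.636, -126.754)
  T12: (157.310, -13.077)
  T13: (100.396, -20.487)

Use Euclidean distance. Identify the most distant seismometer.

Distances from (44.164, 71.260):
T2: √((99.695)² + (63.590)²) = √(9939.09303 + 4043.68810) = 118.249 km
T3: √((131.418)² + (38.117)²) = √(17270.69072 + 1452.90569) = 136.834 km
T4: √((-126.435)² + (-82.307)²) = √(15985.80923 + 6774.44225) = 150.865 km
T5: √((-117.913)² + (70.045)²) = √(13903.47557 + 4906.30202) = 137.149 km
T6: √((74.470)² + (-62.742)²) = √(5545.78090 + 3936.55856) = 97.377 km
T7: √((93.294)² + (96.238)²) = √(8703.77044 + 9261.75264) = 134.036 km
T8: √((-78.536)² + (-38.291)²) = √(6167.90330 + 1466.20068) = 87.373 km
T9: √((55.033)² + (78.374)²) = √(3028.63109 + 6142.48388) = 95.766 km
T10: √((25.704)² + (-120.491)²) = √(660.69562 + 14518.08108) = 123.202 km
T11: √((17.472)² + (-198.014)²) = √(305.27078 + 39209.54420) = 198.783 km
T12: √((113.146)² + (-84.337)²) = √(12802.01732 + 7112.72957) = 141.120 km
T13: √((56.232)² + (-91.747)²) = √(3162.03782 + 8417.51201) = 107.608 km
Maximum: T11 at 198.783 km.

T11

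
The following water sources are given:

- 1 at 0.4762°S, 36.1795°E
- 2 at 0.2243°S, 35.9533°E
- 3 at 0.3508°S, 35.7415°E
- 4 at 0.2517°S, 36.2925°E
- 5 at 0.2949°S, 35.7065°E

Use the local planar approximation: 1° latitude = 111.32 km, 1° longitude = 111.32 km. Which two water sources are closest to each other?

Pairwise distances:
3–5: √((0.0559·111.32)² + (-0.0350·111.32)²) = √(38.723090 + 15.180374) = 7.3419 km
2–3: √((-0.1265·111.32)² + (-0.2118·111.32)²) = √(198.302161 + 555.902090) = 27.4628 km
1–4: √((0.2245·111.32)² + (0.1130·111.32)²) = √(624.567075 + 158.235266) = 27.9786 km
2–5: √((-0.0706·111.32)² + (-0.2468·111.32)²) = √(61.766899 + 754.808368) = 28.5758 km
1–2: √((0.2519·111.32)² + (-0.2262·111.32)²) = √(786.326171 + 634.061811) = 37.6880 km
2–4: √((-0.0274·111.32)² + (0.3392·111.32)²) = √(9.303525 + 1425.798267) = 37.8827 km
1–3: √((0.1254·111.32)² + (-0.4380·111.32)²) = √(194.868422 + 2377.358167) = 50.7171 km
1–5: √((0.1813·111.32)² + (-0.4730·111.32)²) = √(407.325879 + 2772.481627) = 56.3898 km
3–4: √((0.0991·111.32)² + (0.5510·111.32)²) = √(121.700876 + 3762.266825) = 62.3215 km
4–5: √((-0.0432·111.32)² + (-0.5860·111.32)²) = √(23.126712 + 4255.412132) = 65.4105 km
Closest pair: 3–5 at 7.3419 km.

3 and 5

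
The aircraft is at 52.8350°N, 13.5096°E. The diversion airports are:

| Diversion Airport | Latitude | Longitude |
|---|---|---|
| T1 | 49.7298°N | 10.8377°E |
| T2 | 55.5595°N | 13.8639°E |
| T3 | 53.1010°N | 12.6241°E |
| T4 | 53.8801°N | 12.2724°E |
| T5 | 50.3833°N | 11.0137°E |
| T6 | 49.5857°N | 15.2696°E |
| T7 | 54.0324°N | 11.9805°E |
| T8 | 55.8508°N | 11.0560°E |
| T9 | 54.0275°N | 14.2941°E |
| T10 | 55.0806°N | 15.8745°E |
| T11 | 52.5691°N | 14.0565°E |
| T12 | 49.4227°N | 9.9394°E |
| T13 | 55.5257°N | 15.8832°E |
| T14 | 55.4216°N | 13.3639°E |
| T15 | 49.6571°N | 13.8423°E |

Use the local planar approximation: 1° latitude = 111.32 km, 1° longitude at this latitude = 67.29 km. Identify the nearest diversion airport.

Distances from 52.8350°N, 13.5096°E:
T1: √((-3.1052·111.32)² + (-2.6719·67.29)²) = √(119488.346219 + 32325.217561) = 389.6326 km
T2: √((2.7245·111.32)² + (0.3543·67.29)²) = √(91985.636919 + 568.385986) = 304.2269 km
T3: √((0.2660·111.32)² + (-0.8855·67.29)²) = √(876.818428 + 3550.407380) = 66.5374 km
T4: √((1.0451·111.32)² + (-1.2372·67.29)²) = √(13535.119386 + 6930.760303) = 143.0590 km
T5: √((-2.4517·111.32)² + (-2.4959·67.29)²) = √(74487.097115 + 28206.903886) = 320.4590 km
T6: √((-3.2493·111.32)² + (1.7600·67.29)²) = √(130835.625924 + 14025.759644) = 380.6066 km
T7: √((1.1974·111.32)² + (-1.5291·67.29)²) = √(17767.441858 + 10586.998053) = 168.3878 km
T8: √((3.0158·111.32)² + (-2.4536·67.29)²) = √(112707.150274 + 27258.916076) = 374.1204 km
T9: √((1.1925·111.32)² + (0.7845·67.29)²) = √(17622.323551 + 2786.679049) = 142.8601 km
T10: √((2.2456·111.32)² + (2.3649·67.29)²) = √(62490.096392 + 25323.668466) = 296.3339 km
T11: √((-0.2659·111.32)² + (0.5469·67.29)²) = √(876.159290 + 1354.306314) = 47.2278 km
T12: √((-3.4123·111.32)² + (-3.5702·67.29)²) = √(144291.519742 + 57714.660845) = 449.4510 km
T13: √((2.6907·111.32)² + (2.3736·67.29)²) = √(89717.456501 + 25510.332736) = 339.4522 km
T14: √((2.5866·111.32)² + (-0.1457·67.29)²) = √(82909.623275 + 96.121416) = 288.1072 km
T15: √((-3.1779·111.32)² + (0.3327·67.29)²) = √(125148.846001 + 501.194918) = 354.4715 km
Minimum: T11 at 47.2278 km.

T11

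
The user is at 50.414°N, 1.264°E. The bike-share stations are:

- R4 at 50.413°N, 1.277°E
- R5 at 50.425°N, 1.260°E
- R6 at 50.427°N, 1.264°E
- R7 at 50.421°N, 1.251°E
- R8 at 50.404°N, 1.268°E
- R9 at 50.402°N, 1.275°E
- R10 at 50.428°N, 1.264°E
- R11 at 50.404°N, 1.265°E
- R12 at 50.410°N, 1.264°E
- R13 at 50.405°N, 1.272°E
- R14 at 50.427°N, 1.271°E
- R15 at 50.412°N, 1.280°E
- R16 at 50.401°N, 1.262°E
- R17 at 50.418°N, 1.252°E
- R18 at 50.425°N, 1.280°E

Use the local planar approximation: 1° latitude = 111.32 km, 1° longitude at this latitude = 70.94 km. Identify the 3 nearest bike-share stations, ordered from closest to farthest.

Distances from 50.414°N, 1.264°E:
R4: √((-0.001·111.32)² + (0.013·70.94)²) = √(0.01239 + 0.85049) = 0.929 km
R5: √((0.011·111.32)² + (-0.004·70.94)²) = √(1.49945 + 0.08052) = 1.257 km
R6: √((0.013·111.32)² + (0.000·70.94)²) = √(2.09427 + 0.00000) = 1.447 km
R7: √((0.007·111.32)² + (-0.013·70.94)²) = √(0.60721 + 0.85049) = 1.207 km
R8: √((-0.010·111.32)² + (0.004·70.94)²) = √(1.23921 + 0.08052) = 1.149 km
R9: √((-0.012·111.32)² + (0.011·70.94)²) = √(1.78447 + 0.60893) = 1.547 km
R10: √((0.014·111.32)² + (0.000·70.94)²) = √(2.42886 + 0.00000) = 1.558 km
R11: √((-0.010·111.32)² + (0.001·70.94)²) = √(1.23921 + 0.00503) = 1.115 km
R12: √((-0.004·111.32)² + (0.000·70.94)²) = √(0.19827 + 0.00000) = 0.445 km
R13: √((-0.009·111.32)² + (0.008·70.94)²) = √(1.00376 + 0.32208) = 1.151 km
R14: √((0.013·111.32)² + (0.007·70.94)²) = √(2.09427 + 0.24659) = 1.530 km
R15: √((-0.002·111.32)² + (0.016·70.94)²) = √(0.04957 + 1.28832) = 1.157 km
R16: √((-0.013·111.32)² + (-0.002·70.94)²) = √(2.09427 + 0.02013) = 1.454 km
R17: √((0.004·111.32)² + (-0.012·70.94)²) = √(0.19827 + 0.72468) = 0.961 km
R18: √((0.011·111.32)² + (0.016·70.94)²) = √(1.49945 + 1.28832) = 1.670 km
Sorted: R12 (0.445 km) < R4 (0.929 km) < R17 (0.961 km) < R11 (1.115 km) < R8 (1.149 km) < …

R12, R4, R17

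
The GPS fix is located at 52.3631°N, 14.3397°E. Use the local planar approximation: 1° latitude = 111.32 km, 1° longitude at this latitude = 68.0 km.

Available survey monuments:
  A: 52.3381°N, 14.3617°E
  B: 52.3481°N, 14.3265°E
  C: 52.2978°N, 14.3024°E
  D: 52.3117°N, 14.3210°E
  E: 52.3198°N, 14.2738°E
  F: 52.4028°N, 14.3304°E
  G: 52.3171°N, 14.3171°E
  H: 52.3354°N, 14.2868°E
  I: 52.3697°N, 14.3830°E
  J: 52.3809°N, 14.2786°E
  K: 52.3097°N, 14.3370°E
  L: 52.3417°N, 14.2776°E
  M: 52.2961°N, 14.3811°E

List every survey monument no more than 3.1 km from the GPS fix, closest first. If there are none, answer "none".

B, I

Distances from 52.3631°N, 14.3397°E:
A: √((-0.0250·111.32)² + (0.0220·68.0)²) = √(7.745089 + 2.238016) = 3.1596 km
B: √((-0.0150·111.32)² + (-0.0132·68.0)²) = √(2.788232 + 0.805686) = 1.8958 km
C: √((-0.0653·111.32)² + (-0.0373·68.0)²) = √(52.841210 + 6.433325) = 7.6990 km
D: √((-0.0514·111.32)² + (-0.0187·68.0)²) = √(32.739545 + 1.616967) = 5.8614 km
E: √((-0.0433·111.32)² + (-0.0659·68.0)²) = √(23.233904 + 20.081153) = 6.5814 km
F: √((0.0397·111.32)² + (-0.0093·68.0)²) = √(19.531132 + 0.399930) = 4.4644 km
G: √((-0.0460·111.32)² + (-0.0226·68.0)²) = √(26.221773 + 2.361754) = 5.3464 km
H: √((-0.0277·111.32)² + (-0.0529·68.0)²) = √(9.508367 + 12.939848) = 4.7380 km
I: √((0.0066·111.32)² + (0.0433·68.0)²) = √(0.539802 + 8.669491) = 3.0347 km
J: √((0.0178·111.32)² + (-0.0611·68.0)²) = √(3.926326 + 17.262363) = 4.6031 km
K: √((-0.0534·111.32)² + (-0.0027·68.0)²) = √(35.336938 + 0.033709) = 5.9473 km
L: √((-0.0214·111.32)² + (-0.0621·68.0)²) = √(5.675106 + 17.832040) = 4.8484 km
M: √((-0.0670·111.32)² + (0.0414·68.0)²) = √(55.628327 + 7.925351) = 7.9721 km
Threshold 3.1 km: B (1.8958 km), I (3.0347 km) are within range.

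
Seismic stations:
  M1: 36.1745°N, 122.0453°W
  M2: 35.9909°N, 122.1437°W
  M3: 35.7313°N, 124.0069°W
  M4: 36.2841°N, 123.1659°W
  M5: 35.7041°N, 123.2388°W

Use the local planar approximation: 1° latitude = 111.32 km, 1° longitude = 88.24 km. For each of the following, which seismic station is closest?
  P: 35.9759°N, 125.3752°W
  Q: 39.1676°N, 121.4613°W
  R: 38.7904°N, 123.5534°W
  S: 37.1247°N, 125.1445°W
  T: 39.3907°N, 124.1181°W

P at 35.9759°N, 125.3752°W:
  M1: √((0.1986·111.32)² + (3.3299·88.24)²) = √(488.770385 + 86336.289860) = 294.6609 km
  M2: √((0.0150·111.32)² + (3.2315·88.24)²) = √(2.788232 + 81309.130974) = 285.1524 km
  M3: √((-0.2446·111.32)² + (1.3683·88.24)²) = √(741.411470 + 14577.855894) = 123.7710 km
  M4: √((0.3082·111.32)² + (2.2093·88.24)²) = √(1177.095404 + 38004.969119) = 197.9446 km
  M5: √((-0.2718·111.32)² + (2.1364·88.24)²) = √(915.472494 + 35538.258126) = 190.9286 km
  → nearest: M3 (123.7710 km)
Q at 39.1676°N, 121.4613°W:
  M1: √((-2.9931·111.32)² + (-0.5840·88.24)²) = √(111016.836895 + 2655.563514) = 337.1534 km
  M2: √((-3.1767·111.32)² + (-0.6824·88.24)²) = √(125054.349471 + 3625.843335) = 358.7202 km
  M3: √((-3.4363·111.32)² + (-2.5456·88.24)²) = √(146328.371576 + 50455.826369) = 443.6036 km
  M4: √((-2.8835·111.32)² + (-1.7046·88.24)²) = √(103035.363317 + 22624.342517) = 354.4851 km
  M5: √((-3.4635·111.32)² + (-1.7775·88.24)²) = √(148654.061449 + 24600.855932) = 416.2390 km
  → nearest: M1 (337.1534 km)
R at 38.7904°N, 123.5534°W:
  M1: √((-2.6159·111.32)² + (1.5081·88.24)²) = √(84798.597815 + 17708.887491) = 320.1679 km
  M2: √((-2.7995·111.32)² + (1.4097·88.24)²) = √(97119.701515 + 15473.351752) = 335.5489 km
  M3: √((-3.0591·111.32)² + (-0.4535·88.24)²) = √(115966.818694 + 1601.347484) = 342.8821 km
  M4: √((-2.5063·111.32)² + (0.3875·88.24)²) = √(77841.734330 + 1169.161249) = 281.0888 km
  M5: √((-3.0863·111.32)² + (0.3146·88.24)²) = √(118038.225770 + 770.634478) = 344.6866 km
  → nearest: M4 (281.0888 km)
S at 37.1247°N, 125.1445°W:
  M1: √((-0.9502·111.32)² + (3.0992·88.24)²) = √(11188.618026 + 74787.704883) = 293.2172 km
  M2: √((-1.1338·111.32)² + (3.0008·88.24)²) = √(15930.129292 + 70114.057612) = 293.3329 km
  M3: √((-1.3934·111.32)² + (1.1376·88.24)²) = √(24060.132114 + 10076.510590) = 184.7610 km
  M4: √((-0.8406·111.32)² + (1.9786·88.24)²) = √(8756.391418 + 30482.249138) = 198.0875 km
  M5: √((-1.4206·111.32)² + (1.9057·88.24)²) = √(25008.636607 + 28277.438519) = 230.8378 km
  → nearest: M3 (184.7610 km)
T at 39.3907°N, 124.1181°W:
  M1: √((-3.2162·111.32)² + (2.0728·88.24)²) = √(128183.607694 + 33453.826393) = 402.0416 km
  M2: √((-3.3998·111.32)² + (1.9744·88.24)²) = √(143236.313326 + 30352.976354) = 416.6405 km
  M3: √((-3.6594·111.32)² + (0.1112·88.24)²) = √(165945.760905 + 96.280996) = 407.4826 km
  M4: √((-3.1066·111.32)² + (0.9522·88.24)²) = √(119596.114733 + 7059.717994) = 355.8874 km
  M5: √((-3.6866·111.32)² + (0.8793·88.24)²) = √(168421.849749 + 6020.119958) = 417.6625 km
  → nearest: M4 (355.8874 km)

P→M3; Q→M1; R→M4; S→M3; T→M4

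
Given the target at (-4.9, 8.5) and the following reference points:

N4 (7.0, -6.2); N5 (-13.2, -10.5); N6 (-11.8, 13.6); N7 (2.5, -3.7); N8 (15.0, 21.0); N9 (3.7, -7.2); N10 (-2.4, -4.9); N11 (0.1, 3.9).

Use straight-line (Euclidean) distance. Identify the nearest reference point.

Distances from (-4.9, 8.5):
N4: √((11.9)² + (-14.7)²) = √(141.610 + 216.090) = 18.9
N5: √((-8.3)² + (-19.0)²) = √(68.890 + 361.000) = 20.7
N6: √((-6.9)² + (5.1)²) = √(47.610 + 26.010) = 8.6
N7: √((7.4)² + (-12.2)²) = √(54.760 + 148.840) = 14.3
N8: √((19.9)² + (12.5)²) = √(396.010 + 156.250) = 23.5
N9: √((8.6)² + (-15.7)²) = √(73.960 + 246.490) = 17.9
N10: √((2.5)² + (-13.4)²) = √(6.250 + 179.560) = 13.6
N11: √((5.0)² + (-4.6)²) = √(25.000 + 21.160) = 6.8
Minimum: N11 at 6.8.

N11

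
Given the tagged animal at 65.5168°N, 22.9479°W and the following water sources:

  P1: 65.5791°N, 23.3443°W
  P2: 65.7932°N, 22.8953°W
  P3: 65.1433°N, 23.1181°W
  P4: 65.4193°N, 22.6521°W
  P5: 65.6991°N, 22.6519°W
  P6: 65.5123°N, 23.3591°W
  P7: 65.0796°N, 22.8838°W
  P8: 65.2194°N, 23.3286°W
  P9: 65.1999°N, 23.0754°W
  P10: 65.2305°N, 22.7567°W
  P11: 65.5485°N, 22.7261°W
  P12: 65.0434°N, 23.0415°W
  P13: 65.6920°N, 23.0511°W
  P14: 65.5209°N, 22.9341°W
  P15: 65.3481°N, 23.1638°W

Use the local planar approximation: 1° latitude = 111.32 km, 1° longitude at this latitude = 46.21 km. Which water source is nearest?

P14

Distances from 65.5168°N, 22.9479°W:
P1: √((0.0623·111.32)² + (-0.3964·46.21)²) = √(48.097498 + 335.536082) = 19.5866 km
P2: √((0.2764·111.32)² + (0.0526·46.21)²) = √(946.722007 + 5.908040) = 30.8647 km
P3: √((-0.3735·111.32)² + (-0.1702·46.21)²) = √(1728.731747 + 61.857313) = 42.3154 km
P4: √((-0.0975·111.32)² + (0.2958·46.21)²) = √(117.802804 + 186.839319) = 17.4540 km
P5: √((0.1823·111.32)² + (0.2960·46.21)²) = √(411.831662 + 187.092061) = 24.4729 km
P6: √((-0.0045·111.32)² + (-0.4112·46.21)²) = √(0.250941 + 361.058978) = 19.0082 km
P7: √((-0.4372·111.32)² + (0.0641·46.21)²) = √(2368.681684 + 8.773805) = 48.7592 km
P8: √((-0.2974·111.32)² + (-0.3807·46.21)²) = √(1096.044845 + 309.483636) = 37.4904 km
P9: √((-0.3169·111.32)² + (-0.1275·46.21)²) = √(1244.488460 + 34.713013) = 35.7659 km
P10: √((-0.2863·111.32)² + (0.1912·46.21)²) = √(1015.755287 + 78.063445) = 33.0729 km
P11: √((0.0317·111.32)² + (0.2218·46.21)²) = √(12.452740 + 105.049749) = 10.8399 km
P12: √((-0.4734·111.32)² + (-0.0936·46.21)²) = √(2777.172796 + 18.707839) = 52.8761 km
P13: √((0.1752·111.32)² + (-0.1032·46.21)²) = √(380.377307 + 22.742140) = 20.0778 km
P14: √((0.0041·111.32)² + (0.0138·46.21)²) = √(0.208312 + 0.406659) = 0.7842 km
P15: √((-0.1687·111.32)² + (-0.2159·46.21)²) = √(352.676531 + 99.535321) = 21.2653 km
Minimum: P14 at 0.7842 km.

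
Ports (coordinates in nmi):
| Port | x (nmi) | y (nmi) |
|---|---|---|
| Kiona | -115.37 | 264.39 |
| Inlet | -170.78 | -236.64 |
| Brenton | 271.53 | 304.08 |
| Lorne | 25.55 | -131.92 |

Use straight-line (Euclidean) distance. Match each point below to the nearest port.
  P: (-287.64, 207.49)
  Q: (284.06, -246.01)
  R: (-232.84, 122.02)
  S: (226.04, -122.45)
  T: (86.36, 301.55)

P→Kiona; Q→Lorne; R→Kiona; S→Lorne; T→Brenton

P at (-287.64, 207.49):
  Kiona: √((172.27)² + (56.90)²) = √(29676.9529 + 3237.6100) = 181.42 nmi
  Inlet: √((116.86)² + (-444.13)²) = √(13656.2596 + 197251.4569) = 459.25 nmi
  Brenton: √((559.17)² + (96.59)²) = √(312671.0889 + 9329.6281) = 567.45 nmi
  Lorne: √((313.19)² + (-339.41)²) = √(98087.9761 + 115199.1481) = 461.83 nmi
  → nearest: Kiona (181.42 nmi)
Q at (284.06, -246.01):
  Kiona: √((-399.43)² + (510.40)²) = √(159544.3249 + 260508.1600) = 648.11 nmi
  Inlet: √((-454.84)² + (9.37)²) = √(206879.4256 + 87.7969) = 454.94 nmi
  Brenton: √((-12.53)² + (550.09)²) = √(157.0009 + 302599.0081) = 550.23 nmi
  Lorne: √((-258.51)² + (114.09)²) = √(66827.4201 + 13016.5281) = 282.57 nmi
  → nearest: Lorne (282.57 nmi)
R at (-232.84, 122.02):
  Kiona: √((117.47)² + (142.37)²) = √(13799.2009 + 20269.2169) = 184.58 nmi
  Inlet: √((62.06)² + (-358.66)²) = √(3851.4436 + 128636.9956) = 363.99 nmi
  Brenton: √((504.37)² + (182.06)²) = √(254389.0969 + 33145.8436) = 536.22 nmi
  Lorne: √((258.39)² + (-253.94)²) = √(66765.3921 + 64485.5236) = 362.29 nmi
  → nearest: Kiona (184.58 nmi)
S at (226.04, -122.45):
  Kiona: √((-341.41)² + (386.84)²) = √(116560.7881 + 149645.1856) = 515.95 nmi
  Inlet: √((-396.82)² + (-114.19)²) = √(157466.1124 + 13039.3561) = 412.92 nmi
  Brenton: √((45.49)² + (426.53)²) = √(2069.3401 + 181927.8409) = 428.95 nmi
  Lorne: √((-200.49)² + (-9.47)²) = √(40196.2401 + 89.6809) = 200.71 nmi
  → nearest: Lorne (200.71 nmi)
T at (86.36, 301.55):
  Kiona: √((-201.73)² + (-37.16)²) = √(40694.9929 + 1380.8656) = 205.12 nmi
  Inlet: √((-257.14)² + (-538.19)²) = √(66120.9796 + 289648.4761) = 596.46 nmi
  Brenton: √((185.17)² + (2.53)²) = √(34287.9289 + 6.4009) = 185.19 nmi
  Lorne: √((-60.81)² + (-433.47)²) = √(3697.8561 + 187896.2409) = 437.71 nmi
  → nearest: Brenton (185.19 nmi)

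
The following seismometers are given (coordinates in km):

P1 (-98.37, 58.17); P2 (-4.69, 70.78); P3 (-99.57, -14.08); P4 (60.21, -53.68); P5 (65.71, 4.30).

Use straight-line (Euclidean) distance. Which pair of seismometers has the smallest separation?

Pairwise distances:
P1–P2: √((93.68)² + (12.61)²) = √(8775.9424 + 159.0121) = 94.52 km
P1–P3: √((-1.20)² + (-72.25)²) = √(1.4400 + 5220.0625) = 72.26 km
P1–P4: √((158.58)² + (-111.85)²) = √(25147.6164 + 12510.4225) = 194.06 km
P1–P5: √((164.08)² + (-53.87)²) = √(26922.2464 + 2901.9769) = 172.70 km
P2–P3: √((-94.88)² + (-84.86)²) = √(9002.2144 + 7201.2196) = 127.29 km
P2–P4: √((64.90)² + (-124.46)²) = √(4212.0100 + 15490.2916) = 140.36 km
P2–P5: √((70.40)² + (-66.48)²) = √(4956.1600 + 4419.5904) = 96.83 km
P3–P4: √((159.78)² + (-39.60)²) = √(25529.6484 + 1568.1600) = 164.61 km
P3–P5: √((165.28)² + (18.38)²) = √(27317.4784 + 337.8244) = 166.30 km
P4–P5: √((5.50)² + (57.98)²) = √(30.2500 + 3361.6804) = 58.24 km
Closest pair: P4–P5 at 58.24 km.

P4 and P5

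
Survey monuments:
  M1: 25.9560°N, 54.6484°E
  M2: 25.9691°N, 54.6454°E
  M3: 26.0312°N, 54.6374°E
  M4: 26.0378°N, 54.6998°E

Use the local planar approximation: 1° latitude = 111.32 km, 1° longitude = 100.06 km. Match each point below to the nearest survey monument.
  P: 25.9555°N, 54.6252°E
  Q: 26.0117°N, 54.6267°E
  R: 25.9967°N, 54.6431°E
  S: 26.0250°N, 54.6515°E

P→M1; Q→M3; R→M2; S→M3

P at 25.9555°N, 54.6252°E:
  M1: √((0.0005·111.32)² + (0.0232·100.06)²) = √(0.003098 + 5.388861) = 2.3221 km
  M2: √((0.0136·111.32)² + (0.0202·100.06)²) = √(2.292051 + 4.085298) = 2.5253 km
  M3: √((0.0757·111.32)² + (0.0122·100.06)²) = √(71.013048 + 1.490187) = 8.5149 km
  M4: √((0.0823·111.32)² + (0.0746·100.06)²) = √(83.935574 + 55.718402) = 11.8175 km
  → nearest: M1 (2.3221 km)
Q at 26.0117°N, 54.6267°E:
  M1: √((-0.0557·111.32)² + (0.0217·100.06)²) = √(38.446498 + 4.714552) = 6.5697 km
  M2: √((-0.0426·111.32)² + (0.0187·100.06)²) = √(22.488764 + 3.501098) = 5.0980 km
  M3: √((0.0195·111.32)² + (0.0107·100.06)²) = √(4.712112 + 1.146274) = 2.4204 km
  M4: √((0.0261·111.32)² + (0.0731·100.06)²) = √(8.441651 + 53.500243) = 7.8703 km
  → nearest: M3 (2.4204 km)
R at 25.9967°N, 54.6431°E:
  M1: √((-0.0407·111.32)² + (0.0053·100.06)²) = √(20.527460 + 0.281237) = 4.5617 km
  M2: √((-0.0276·111.32)² + (0.0023·100.06)²) = √(9.439838 + 0.052963) = 3.0810 km
  M3: √((0.0345·111.32)² + (-0.0057·100.06)²) = √(14.749747 + 0.325290) = 3.8827 km
  M4: √((0.0411·111.32)² + (0.0567·100.06)²) = √(20.932931 + 32.187490) = 7.2884 km
  → nearest: M2 (3.0810 km)
S at 26.0250°N, 54.6515°E:
  M1: √((-0.0690·111.32)² + (-0.0031·100.06)²) = √(58.998990 + 0.096215) = 7.6873 km
  M2: √((-0.0559·111.32)² + (-0.0061·100.06)²) = √(38.723090 + 0.372547) = 6.2527 km
  M3: √((0.0062·111.32)² + (-0.0141·100.06)²) = √(0.476354 + 1.990486) = 1.5706 km
  M4: √((0.0128·111.32)² + (0.0483·100.06)²) = √(2.030329 + 23.356903) = 5.0386 km
  → nearest: M3 (1.5706 km)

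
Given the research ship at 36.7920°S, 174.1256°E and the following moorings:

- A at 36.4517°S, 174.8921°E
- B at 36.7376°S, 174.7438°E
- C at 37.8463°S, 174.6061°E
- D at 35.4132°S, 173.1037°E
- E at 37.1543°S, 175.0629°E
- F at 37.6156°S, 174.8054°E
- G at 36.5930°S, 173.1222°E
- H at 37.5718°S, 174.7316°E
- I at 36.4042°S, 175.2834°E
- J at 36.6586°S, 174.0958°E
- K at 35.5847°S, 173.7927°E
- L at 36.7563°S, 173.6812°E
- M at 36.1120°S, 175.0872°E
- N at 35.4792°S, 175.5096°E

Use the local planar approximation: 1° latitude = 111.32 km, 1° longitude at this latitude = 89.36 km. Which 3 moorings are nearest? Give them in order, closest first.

Distances from 36.7920°S, 174.1256°E:
A: 78.2723 km
B: 55.5733 km
C: 124.9724 km
D: 178.5983 km
E: 92.9616 km
F: 109.9818 km
G: 92.3599 km
H: 102.3131 km
I: 112.1063 km
J: 15.0870 km
K: 137.6495 km
L: 39.9099 km
M: 114.5157 km
N: 191.4484 km
Sorted: J (15.0870 km) < L (39.9099 km) < B (55.5733 km) < A (78.2723 km) < G (92.3599 km) < …

J, L, B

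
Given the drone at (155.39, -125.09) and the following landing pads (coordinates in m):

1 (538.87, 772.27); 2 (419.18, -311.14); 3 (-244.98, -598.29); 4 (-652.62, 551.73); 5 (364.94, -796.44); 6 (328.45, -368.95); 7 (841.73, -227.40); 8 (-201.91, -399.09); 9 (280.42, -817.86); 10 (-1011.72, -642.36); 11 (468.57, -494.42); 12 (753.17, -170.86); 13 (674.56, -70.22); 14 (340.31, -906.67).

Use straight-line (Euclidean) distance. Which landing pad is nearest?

6

Distances from (155.39, -125.09):
1: √((383.48)² + (897.36)²) = √(147056.9104 + 805254.9696) = 975.86 m
2: √((263.79)² + (-186.05)²) = √(69585.1641 + 34614.6025) = 322.80 m
3: √((-400.37)² + (-473.20)²) = √(160296.1369 + 223918.2400) = 619.85 m
4: √((-808.01)² + (676.82)²) = √(652880.1601 + 458085.3124) = 1054.02 m
5: √((209.55)² + (-671.35)²) = √(43911.2025 + 450710.8225) = 703.29 m
6: √((173.06)² + (-243.86)²) = √(29949.7636 + 59467.6996) = 299.03 m
7: √((686.34)² + (-102.31)²) = √(471062.5956 + 10467.3361) = 693.92 m
8: √((-357.30)² + (-274.00)²) = √(127663.2900 + 75076.0000) = 450.27 m
9: √((125.03)² + (-692.77)²) = √(15632.5009 + 479930.2729) = 703.96 m
10: √((-1167.11)² + (-517.27)²) = √(1362145.7521 + 267568.2529) = 1276.60 m
11: √((313.18)² + (-369.33)²) = √(98081.7124 + 136404.6489) = 484.24 m
12: √((597.78)² + (-45.77)²) = √(357340.9284 + 2094.8929) = 599.53 m
13: √((519.17)² + (54.87)²) = √(269537.4889 + 3010.7169) = 522.06 m
14: √((184.92)² + (-781.58)²) = √(34195.4064 + 610867.2964) = 803.16 m
Minimum: 6 at 299.03 m.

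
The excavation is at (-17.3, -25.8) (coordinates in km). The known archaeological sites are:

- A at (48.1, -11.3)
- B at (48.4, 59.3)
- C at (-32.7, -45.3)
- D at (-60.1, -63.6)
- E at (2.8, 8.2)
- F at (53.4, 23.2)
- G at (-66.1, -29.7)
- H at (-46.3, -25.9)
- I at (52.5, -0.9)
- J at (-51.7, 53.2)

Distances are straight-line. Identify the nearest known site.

C

Distances from (-17.3, -25.8):
A: √((65.4)² + (14.5)²) = √(4277.160 + 210.250) = 67.0 km
B: √((65.7)² + (85.1)²) = √(4316.490 + 7242.010) = 107.5 km
C: √((-15.4)² + (-19.5)²) = √(237.160 + 380.250) = 24.8 km
D: √((-42.8)² + (-37.8)²) = √(1831.840 + 1428.840) = 57.1 km
E: √((20.1)² + (34.0)²) = √(404.010 + 1156.000) = 39.5 km
F: √((70.7)² + (49.0)²) = √(4998.490 + 2401.000) = 86.0 km
G: √((-48.8)² + (-3.9)²) = √(2381.440 + 15.210) = 49.0 km
H: √((-29.0)² + (-0.1)²) = √(841.000 + 0.010) = 29.0 km
I: √((69.8)² + (24.9)²) = √(4872.040 + 620.010) = 74.1 km
J: √((-34.4)² + (79.0)²) = √(1183.360 + 6241.000) = 86.2 km
Minimum: C at 24.8 km.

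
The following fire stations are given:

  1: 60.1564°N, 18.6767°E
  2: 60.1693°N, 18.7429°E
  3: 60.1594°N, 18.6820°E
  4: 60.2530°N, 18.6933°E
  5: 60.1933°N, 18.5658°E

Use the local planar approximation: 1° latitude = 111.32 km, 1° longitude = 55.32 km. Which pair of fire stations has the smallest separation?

Pairwise distances:
1–2: √((0.0129·111.32)² + (0.0662·55.32)²) = √(2.062176 + 13.411592) = 3.9337 km
1–3: √((0.0030·111.32)² + (0.0053·55.32)²) = √(0.111529 + 0.085964) = 0.4444 km
1–4: √((0.0966·111.32)² + (0.0166·55.32)²) = √(115.638020 + 0.843297) = 10.7927 km
1–5: √((0.0369·111.32)² + (-0.1109·55.32)²) = √(16.873265 + 37.638078) = 7.3832 km
2–3: √((-0.0099·111.32)² + (-0.0609·55.32)²) = √(1.214554 + 11.350080) = 3.5447 km
2–4: √((0.0837·111.32)² + (-0.0496·55.32)²) = √(86.815508 + 7.528834) = 9.7131 km
2–5: √((0.0240·111.32)² + (-0.1771·55.32)²) = √(7.137874 + 95.984579) = 10.1549 km
3–4: √((0.0936·111.32)² + (0.0113·55.32)²) = √(108.567064 + 0.390770) = 10.4383 km
3–5: √((0.0339·111.32)² + (-0.1162·55.32)²) = √(14.241174 + 41.321550) = 7.4540 km
4–5: √((-0.0597·111.32)² + (-0.1275·55.32)²) = √(44.166711 + 49.749041) = 9.6910 km
Closest pair: 1–3 at 0.4444 km.

1 and 3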